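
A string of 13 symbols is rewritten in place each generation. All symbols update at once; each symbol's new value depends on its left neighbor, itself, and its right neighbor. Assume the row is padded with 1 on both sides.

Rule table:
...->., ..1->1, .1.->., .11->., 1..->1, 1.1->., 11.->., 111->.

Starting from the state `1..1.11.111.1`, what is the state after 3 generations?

1.1.1......1.

.11..........
...1........1
1.1.1......1.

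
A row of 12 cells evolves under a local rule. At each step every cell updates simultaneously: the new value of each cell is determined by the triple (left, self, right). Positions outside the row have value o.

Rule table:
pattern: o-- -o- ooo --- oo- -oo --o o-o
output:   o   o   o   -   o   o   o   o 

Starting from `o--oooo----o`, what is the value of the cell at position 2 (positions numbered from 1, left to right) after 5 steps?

step 1: oooooooo--oo
step 2: oooooooooooo
step 3: oooooooooooo  (fixed point — unchanged through step 5)
position 2 holds o

o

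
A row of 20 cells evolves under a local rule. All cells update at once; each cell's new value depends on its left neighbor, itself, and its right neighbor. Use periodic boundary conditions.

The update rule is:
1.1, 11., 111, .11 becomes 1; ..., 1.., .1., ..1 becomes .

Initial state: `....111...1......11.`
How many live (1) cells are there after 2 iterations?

5

....111..........11.
....111..........11.
count of 1: 5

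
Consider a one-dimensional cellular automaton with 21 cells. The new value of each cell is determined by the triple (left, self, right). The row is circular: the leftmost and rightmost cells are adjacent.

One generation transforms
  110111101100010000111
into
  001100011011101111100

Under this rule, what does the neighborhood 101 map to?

1

At position 2 the neighborhood is 101; the next row has 1 there.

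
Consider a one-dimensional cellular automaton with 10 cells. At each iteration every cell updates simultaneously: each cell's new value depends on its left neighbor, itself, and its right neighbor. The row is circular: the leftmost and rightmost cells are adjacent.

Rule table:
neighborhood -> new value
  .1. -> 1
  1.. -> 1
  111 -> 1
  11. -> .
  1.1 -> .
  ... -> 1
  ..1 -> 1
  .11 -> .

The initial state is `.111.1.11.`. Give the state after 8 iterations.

1.1..1...1
..1111111.
11.11111.1
1...111...
1111.1.111
111..1..11
11.11111.1  (repeats iteration 3; period 4)
iteration 8: 1...111...

1...111...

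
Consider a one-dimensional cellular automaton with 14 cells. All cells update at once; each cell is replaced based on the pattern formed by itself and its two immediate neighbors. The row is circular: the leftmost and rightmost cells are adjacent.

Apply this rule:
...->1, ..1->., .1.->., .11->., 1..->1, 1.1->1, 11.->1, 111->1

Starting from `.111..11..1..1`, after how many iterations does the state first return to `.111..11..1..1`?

iteration 1: 1.111..11..1..
iteration 2: .1.111..11..1.
iteration 3: ..1.111..11..1
iteration 4: 1..1.111..11..
iteration 5: .1..1.111..11.
iteration 6: ..1..1.111..11
iteration 7: 1..1..1.111..1
iteration 8: 11..1..1.111..
iteration 9: .11..1..1.111.
iteration 10: ..11..1..1.111
iteration 11: 1..11..1..1.11
iteration 12: 11..11..1..1.1
iteration 13: 111..11..1..1.
iteration 14: .111..11..1..1

14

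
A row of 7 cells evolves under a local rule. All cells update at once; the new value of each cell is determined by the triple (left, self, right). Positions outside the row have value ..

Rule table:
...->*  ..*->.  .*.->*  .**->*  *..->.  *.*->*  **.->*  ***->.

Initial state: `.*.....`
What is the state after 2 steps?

step 1: .*.****
step 2: .***..*

.***..*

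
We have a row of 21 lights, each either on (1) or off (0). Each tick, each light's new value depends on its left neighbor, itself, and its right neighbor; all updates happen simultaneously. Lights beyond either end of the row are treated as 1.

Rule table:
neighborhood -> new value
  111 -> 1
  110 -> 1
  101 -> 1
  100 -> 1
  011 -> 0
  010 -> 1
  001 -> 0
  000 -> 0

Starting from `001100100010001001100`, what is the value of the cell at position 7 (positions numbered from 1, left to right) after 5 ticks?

0

tick 1: 100110110011001100110
tick 2: 110011011001100110011
tick 3: 111001101100110011001
tick 4: 111100110110011001100
tick 5: 111110011011001100110
position 7 holds 0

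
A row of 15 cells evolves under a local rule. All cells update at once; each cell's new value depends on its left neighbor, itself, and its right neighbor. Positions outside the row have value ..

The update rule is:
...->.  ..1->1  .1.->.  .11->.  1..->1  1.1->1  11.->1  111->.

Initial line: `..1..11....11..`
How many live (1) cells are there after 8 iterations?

iteration 1: .1.11.11..1.11.
iteration 2: 1.1.11.111.1.11
iteration 3: .1.1.11..11.1.1
iteration 4: 1.1.1.111.11.1.
iteration 5: .1.1.1..11.11.1
iteration 6: 1.1.1.11.11.11.
iteration 7: .1.1.1.11.11.11
iteration 8: 1.1.1.1.11.11.1
count of 1: 9

9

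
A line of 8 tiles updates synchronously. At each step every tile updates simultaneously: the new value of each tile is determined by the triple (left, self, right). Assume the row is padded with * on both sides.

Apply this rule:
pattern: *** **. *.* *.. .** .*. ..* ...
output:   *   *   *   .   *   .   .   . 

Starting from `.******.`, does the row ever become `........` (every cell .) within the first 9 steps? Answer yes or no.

no

********
********  (fixed point — unchanged through step 9)
step 9 is ********, still not uniform .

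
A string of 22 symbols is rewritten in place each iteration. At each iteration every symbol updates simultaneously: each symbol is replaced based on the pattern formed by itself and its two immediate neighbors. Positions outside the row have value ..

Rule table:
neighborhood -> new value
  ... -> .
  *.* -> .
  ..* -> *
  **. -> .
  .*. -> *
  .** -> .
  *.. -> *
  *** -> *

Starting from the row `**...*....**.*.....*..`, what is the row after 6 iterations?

..*.***..*...**...***.
.**..*.****.*..*.*.*.*
*..***..**..****.*.*.*
***.*.**..**.**..*.*.*
.*..*...**.....***.*.*
******.*..*...*.*..*.*

******.*..*...*.*..*.*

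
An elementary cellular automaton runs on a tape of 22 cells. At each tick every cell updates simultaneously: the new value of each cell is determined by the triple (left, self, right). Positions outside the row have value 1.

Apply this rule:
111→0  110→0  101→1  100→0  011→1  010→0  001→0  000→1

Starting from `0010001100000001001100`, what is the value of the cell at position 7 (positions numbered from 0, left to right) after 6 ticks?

0000101001111100001000
0110010001000001100010
1100000100011101001001
0001110001010010000001
0101000100100000111101
1010010000001110100011
position 7 holds 0

0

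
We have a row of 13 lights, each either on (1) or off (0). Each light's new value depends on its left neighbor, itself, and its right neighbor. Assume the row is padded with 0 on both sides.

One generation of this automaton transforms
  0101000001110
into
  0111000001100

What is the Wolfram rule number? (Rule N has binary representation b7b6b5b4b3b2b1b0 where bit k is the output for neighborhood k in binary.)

172

position 10: 111 → 1  (bit 7 = 1)
position 11: 110 → 0  (bit 6 = 0)
position 2: 101 → 1  (bit 5 = 1)
position 4: 100 → 0  (bit 4 = 0)
position 9: 011 → 1  (bit 3 = 1)
position 1: 010 → 1  (bit 2 = 1)
position 0: 001 → 0  (bit 1 = 0)
position 5: 000 → 0  (bit 0 = 0)
bits b7..b0 = 10101100 = 172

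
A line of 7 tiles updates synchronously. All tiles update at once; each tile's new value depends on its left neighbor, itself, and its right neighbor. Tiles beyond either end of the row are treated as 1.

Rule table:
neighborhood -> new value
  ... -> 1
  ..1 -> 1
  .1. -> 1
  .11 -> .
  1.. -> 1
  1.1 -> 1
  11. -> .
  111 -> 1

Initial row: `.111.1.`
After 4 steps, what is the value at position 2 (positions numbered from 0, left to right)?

1

1.1.111
.111.11
1.1.1.1
.11111.
position 2 holds 1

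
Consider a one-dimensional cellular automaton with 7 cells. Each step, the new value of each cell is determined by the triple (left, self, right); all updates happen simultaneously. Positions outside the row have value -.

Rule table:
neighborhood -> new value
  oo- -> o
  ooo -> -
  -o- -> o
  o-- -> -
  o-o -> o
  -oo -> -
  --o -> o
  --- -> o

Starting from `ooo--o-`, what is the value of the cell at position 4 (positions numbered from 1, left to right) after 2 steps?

step 1: --o-oo-
step 2: oooo-o-
position 4 holds o

o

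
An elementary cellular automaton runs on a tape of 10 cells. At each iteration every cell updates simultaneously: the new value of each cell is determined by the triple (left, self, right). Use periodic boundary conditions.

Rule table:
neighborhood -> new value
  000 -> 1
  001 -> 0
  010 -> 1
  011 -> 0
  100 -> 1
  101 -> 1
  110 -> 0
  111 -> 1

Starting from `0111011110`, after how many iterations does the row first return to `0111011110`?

20

0010101101
1011110011
0101101001
1110011101
1101001010
0011101111
1001010110
1101111001
1010110100
1111001110
0110100101
1001110111
0100101011
1110111100
0101011010
0111100111
1011010010
1100111011
1010010101
0111011110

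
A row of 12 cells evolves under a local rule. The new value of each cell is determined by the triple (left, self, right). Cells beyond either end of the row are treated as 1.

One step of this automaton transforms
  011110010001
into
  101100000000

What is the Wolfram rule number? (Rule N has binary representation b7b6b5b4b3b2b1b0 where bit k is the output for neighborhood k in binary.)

160

position 2: 111 → 1  (bit 7 = 1)
position 4: 110 → 0  (bit 6 = 0)
position 0: 101 → 1  (bit 5 = 1)
position 5: 100 → 0  (bit 4 = 0)
position 1: 011 → 0  (bit 3 = 0)
position 7: 010 → 0  (bit 2 = 0)
position 6: 001 → 0  (bit 1 = 0)
position 9: 000 → 0  (bit 0 = 0)
bits b7..b0 = 10100000 = 160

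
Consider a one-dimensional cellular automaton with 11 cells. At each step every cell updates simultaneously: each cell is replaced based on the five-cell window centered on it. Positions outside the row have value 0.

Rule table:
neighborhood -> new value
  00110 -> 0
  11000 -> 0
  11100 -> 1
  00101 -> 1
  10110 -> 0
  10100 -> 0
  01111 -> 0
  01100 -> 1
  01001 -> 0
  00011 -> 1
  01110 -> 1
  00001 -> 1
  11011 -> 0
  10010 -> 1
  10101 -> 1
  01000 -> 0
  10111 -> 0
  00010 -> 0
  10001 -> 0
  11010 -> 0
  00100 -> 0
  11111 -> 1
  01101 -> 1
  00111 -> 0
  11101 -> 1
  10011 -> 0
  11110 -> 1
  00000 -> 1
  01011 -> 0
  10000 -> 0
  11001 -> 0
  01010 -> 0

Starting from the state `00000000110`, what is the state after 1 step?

11111111010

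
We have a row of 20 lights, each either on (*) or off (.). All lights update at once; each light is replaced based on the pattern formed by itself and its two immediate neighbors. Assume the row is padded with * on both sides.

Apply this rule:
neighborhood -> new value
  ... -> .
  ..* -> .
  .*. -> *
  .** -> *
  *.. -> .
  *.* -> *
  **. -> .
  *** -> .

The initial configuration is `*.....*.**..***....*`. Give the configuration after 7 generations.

......*.....*......*

......***...*......*
......*.....*......*
......*.....*......*  (fixed point — unchanged through generation 7)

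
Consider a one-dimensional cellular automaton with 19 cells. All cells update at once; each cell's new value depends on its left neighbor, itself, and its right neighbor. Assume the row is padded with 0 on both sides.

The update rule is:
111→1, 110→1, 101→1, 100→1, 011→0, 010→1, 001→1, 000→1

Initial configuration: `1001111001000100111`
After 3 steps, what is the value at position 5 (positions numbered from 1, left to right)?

step 1: 1110111111111111011
step 2: 0111011111111111101
step 3: 1011101111111111111
position 5 holds 1

1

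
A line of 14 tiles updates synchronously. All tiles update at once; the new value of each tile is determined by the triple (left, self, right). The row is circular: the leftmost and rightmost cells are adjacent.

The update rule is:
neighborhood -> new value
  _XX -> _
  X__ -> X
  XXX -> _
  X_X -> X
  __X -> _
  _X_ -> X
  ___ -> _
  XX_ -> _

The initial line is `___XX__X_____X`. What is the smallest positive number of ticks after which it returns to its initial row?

X____X_XX____X
_X___XX__X____
_XX____X_XX___
___X___XX__X__
___XX____X_XX_
_____X___XX__X
X____XX____X_X
_X_____X___XX_
_XX____XX____X
X__X_____X___X
_X_XX____XX___
_XX__X_____X__
___X_XX____XX_
___XX__X_____X

14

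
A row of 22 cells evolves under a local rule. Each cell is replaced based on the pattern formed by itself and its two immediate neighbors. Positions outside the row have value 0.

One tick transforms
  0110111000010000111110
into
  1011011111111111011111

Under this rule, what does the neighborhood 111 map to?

1

At position 5 the neighborhood is 111; the next row has 1 there.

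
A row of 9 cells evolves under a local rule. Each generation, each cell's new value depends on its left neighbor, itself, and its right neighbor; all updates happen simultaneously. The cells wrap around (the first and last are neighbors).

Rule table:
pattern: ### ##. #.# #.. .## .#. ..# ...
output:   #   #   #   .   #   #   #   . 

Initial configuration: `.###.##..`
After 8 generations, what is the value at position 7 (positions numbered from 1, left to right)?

#

generation 1: #######..
generation 2: #######.#
generation 3: #########
generation 4: #########  (fixed point — unchanged through generation 8)
position 7 holds #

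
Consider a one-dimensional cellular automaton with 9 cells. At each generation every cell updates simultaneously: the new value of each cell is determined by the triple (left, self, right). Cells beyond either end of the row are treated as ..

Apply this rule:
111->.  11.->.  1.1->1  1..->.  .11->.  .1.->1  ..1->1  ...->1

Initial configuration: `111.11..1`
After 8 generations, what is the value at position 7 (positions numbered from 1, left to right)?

1

generation 1: ...1...11
generation 2: 1111.11..
generation 3: ....1...1
generation 4: 11111.111
generation 5: .....1...
generation 6: 111111.11
generation 7: ......1..
generation 8: 1111111.1
position 7 holds 1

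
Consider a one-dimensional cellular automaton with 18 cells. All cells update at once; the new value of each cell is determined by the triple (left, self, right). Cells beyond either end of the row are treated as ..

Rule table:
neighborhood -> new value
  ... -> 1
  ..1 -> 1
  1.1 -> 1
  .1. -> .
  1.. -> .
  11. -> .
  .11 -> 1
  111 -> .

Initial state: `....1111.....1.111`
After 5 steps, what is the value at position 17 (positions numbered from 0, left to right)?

11111....1111.11..
1.....1111...11..1
..11111....111..1.
111.....1111...1..
1...11111....11..1
position 17 holds 1

1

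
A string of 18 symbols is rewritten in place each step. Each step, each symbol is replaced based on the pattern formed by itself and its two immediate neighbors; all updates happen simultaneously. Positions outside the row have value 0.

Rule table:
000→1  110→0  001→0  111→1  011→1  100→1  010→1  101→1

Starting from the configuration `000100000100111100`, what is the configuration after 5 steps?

110111110110111011
101111101101110110
111111011011101101
111110110111011011
111101101110110110

111101101110110110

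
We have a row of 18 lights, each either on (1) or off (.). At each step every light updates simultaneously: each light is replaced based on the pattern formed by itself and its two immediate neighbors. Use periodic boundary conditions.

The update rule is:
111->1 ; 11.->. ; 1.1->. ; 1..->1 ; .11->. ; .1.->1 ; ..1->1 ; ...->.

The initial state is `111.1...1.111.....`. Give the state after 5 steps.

1...........1.....

step 1: .1..11.11..1.1...1
step 2: .111.....111.11.11
step 3: ..1.1...1.1.......
step 4: .11.11.11.11......
step 5: 1...........1.....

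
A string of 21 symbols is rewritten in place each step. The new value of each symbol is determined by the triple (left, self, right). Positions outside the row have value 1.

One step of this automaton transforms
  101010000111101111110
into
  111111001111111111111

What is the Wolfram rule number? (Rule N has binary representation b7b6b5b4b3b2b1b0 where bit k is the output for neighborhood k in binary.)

position 10: 111 → 1  (bit 7 = 1)
position 0: 110 → 1  (bit 6 = 1)
position 1: 101 → 1  (bit 5 = 1)
position 5: 100 → 1  (bit 4 = 1)
position 9: 011 → 1  (bit 3 = 1)
position 2: 010 → 1  (bit 2 = 1)
position 8: 001 → 1  (bit 1 = 1)
position 6: 000 → 0  (bit 0 = 0)
bits b7..b0 = 11111110 = 254

254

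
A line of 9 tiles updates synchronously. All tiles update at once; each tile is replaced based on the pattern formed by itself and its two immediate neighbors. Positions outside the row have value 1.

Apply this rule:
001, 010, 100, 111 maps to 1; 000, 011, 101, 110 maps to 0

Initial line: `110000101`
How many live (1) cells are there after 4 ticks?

tick 1: 101001100
tick 2: 001110011
tick 3: 110101101
tick 4: 100100000
count of 1: 2

2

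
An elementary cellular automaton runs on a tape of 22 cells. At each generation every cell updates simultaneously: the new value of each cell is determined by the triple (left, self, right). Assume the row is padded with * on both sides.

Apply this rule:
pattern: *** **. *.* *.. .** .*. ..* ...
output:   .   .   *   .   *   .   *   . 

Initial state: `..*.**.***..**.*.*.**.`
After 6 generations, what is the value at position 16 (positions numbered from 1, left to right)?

.

.*.**.**...**.*.*.**.*
*.**.**...**.*.*.**.**
.**.**...**.*.*.**.**.
**.**...**.*.*.**.**.*
..**...**.*.*.**.**.**
.**...**.*.*.**.**.**.
position 16 holds .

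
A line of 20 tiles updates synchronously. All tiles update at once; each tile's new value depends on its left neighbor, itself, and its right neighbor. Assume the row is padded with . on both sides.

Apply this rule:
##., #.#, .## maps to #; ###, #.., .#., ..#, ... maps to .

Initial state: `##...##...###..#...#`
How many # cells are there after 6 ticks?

##...##...#.#.......
##...##....#........
##...##.............
##...##.............  (fixed point — unchanged through tick 6)
count of #: 4

4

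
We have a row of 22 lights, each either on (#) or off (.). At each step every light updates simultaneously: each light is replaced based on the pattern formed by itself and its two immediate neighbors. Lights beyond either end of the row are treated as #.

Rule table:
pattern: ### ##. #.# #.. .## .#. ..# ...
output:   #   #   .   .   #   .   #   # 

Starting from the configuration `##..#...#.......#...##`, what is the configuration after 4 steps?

##.#####.#######.#####

##.#..##..######..####
##...###.#######.#####
##.#####.#######.#####
##.#####.#######.#####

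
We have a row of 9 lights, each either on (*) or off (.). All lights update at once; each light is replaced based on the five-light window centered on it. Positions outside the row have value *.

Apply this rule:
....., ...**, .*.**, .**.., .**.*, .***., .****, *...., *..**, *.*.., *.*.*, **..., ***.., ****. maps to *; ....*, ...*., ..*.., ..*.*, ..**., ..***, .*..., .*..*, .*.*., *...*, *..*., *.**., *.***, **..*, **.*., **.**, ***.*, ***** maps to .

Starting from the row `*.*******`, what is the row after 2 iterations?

*....**.*

...*.....
*....**.*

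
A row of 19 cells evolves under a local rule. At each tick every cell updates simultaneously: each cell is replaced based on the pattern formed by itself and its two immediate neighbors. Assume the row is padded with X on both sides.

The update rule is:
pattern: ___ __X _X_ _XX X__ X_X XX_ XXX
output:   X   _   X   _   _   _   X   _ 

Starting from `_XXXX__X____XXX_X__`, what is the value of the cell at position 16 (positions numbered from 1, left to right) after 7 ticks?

_

____X__X_XX___X_X__
_XX_X__X__X_X_X_X__
__X_X__X__X_X_X_X__
__X_X__X__X_X_X_X__  (fixed point — unchanged through tick 7)
position 16 holds _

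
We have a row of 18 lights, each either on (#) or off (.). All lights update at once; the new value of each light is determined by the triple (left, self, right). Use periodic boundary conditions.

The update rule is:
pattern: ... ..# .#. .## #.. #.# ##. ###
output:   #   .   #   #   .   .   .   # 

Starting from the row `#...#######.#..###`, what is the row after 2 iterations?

iteration 1: ..#.######..#..###
iteration 2: ..#.#####...#..##.

..#.#####...#..##.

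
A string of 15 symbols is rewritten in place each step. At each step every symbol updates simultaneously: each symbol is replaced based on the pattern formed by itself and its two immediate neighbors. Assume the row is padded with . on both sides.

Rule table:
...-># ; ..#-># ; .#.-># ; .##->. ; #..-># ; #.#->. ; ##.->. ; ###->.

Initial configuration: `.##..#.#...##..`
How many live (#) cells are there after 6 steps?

5

#..###.####..##
###........##..
...########..##
###........##..  (repeats step 2; period 2)
step 6: ###........##..
count of #: 5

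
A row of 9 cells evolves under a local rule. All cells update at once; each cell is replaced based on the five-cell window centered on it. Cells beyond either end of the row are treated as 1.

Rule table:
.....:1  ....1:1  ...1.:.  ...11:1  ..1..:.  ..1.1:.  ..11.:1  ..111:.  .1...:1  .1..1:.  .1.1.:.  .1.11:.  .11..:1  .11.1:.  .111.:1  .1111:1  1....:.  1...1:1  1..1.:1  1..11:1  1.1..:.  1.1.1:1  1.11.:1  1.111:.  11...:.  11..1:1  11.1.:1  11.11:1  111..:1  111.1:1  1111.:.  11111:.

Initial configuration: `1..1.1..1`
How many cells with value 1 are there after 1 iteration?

4

111....1.
count of 1: 4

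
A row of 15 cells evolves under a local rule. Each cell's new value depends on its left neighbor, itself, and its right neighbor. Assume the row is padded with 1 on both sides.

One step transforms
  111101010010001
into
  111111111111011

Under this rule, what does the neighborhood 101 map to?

1

At position 4 the neighborhood is 101; the next row has 1 there.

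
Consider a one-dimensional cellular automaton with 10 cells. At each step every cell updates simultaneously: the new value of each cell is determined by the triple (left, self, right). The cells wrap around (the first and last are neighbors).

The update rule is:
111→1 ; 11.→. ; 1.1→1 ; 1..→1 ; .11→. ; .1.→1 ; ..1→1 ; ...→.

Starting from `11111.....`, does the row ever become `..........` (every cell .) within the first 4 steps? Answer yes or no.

.111.1...1
1.1.111.11
.111.1.1.1
1.1.111111
step 4 is 1.1.111111, still not uniform .

no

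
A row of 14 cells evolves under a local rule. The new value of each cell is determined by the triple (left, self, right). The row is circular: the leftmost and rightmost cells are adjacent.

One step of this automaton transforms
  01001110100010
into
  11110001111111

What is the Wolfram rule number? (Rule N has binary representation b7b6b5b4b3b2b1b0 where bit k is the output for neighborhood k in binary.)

position 5: 111 → 0  (bit 7 = 0)
position 6: 110 → 0  (bit 6 = 0)
position 7: 101 → 1  (bit 5 = 1)
position 2: 100 → 1  (bit 4 = 1)
position 4: 011 → 0  (bit 3 = 0)
position 1: 010 → 1  (bit 2 = 1)
position 0: 001 → 1  (bit 1 = 1)
position 10: 000 → 1  (bit 0 = 1)
bits b7..b0 = 00110111 = 55

55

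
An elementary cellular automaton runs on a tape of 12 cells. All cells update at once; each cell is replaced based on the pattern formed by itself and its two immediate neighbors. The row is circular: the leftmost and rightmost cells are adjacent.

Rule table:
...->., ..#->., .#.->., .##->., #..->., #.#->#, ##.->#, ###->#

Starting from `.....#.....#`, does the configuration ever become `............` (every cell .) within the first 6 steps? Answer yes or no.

............
all cells are . at step 1

yes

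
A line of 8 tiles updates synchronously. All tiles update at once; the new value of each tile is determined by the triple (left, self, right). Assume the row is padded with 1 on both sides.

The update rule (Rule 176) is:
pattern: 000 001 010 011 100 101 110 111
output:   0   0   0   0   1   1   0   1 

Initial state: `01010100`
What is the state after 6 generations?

01010101

generation 1: 10101010
generation 2: 01010101
generation 3: 10101010  (repeats generation 1; period 2)
generation 6: 01010101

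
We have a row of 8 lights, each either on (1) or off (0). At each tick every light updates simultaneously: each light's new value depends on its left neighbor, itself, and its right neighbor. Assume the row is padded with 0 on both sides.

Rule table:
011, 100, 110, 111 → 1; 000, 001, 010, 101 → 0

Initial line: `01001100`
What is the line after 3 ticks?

00001111

00101110
00001111
00001111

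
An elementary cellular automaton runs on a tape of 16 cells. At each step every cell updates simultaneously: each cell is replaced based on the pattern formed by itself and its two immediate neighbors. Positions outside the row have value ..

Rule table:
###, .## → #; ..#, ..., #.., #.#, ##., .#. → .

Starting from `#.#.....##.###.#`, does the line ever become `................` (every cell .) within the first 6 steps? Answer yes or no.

yes

step 1: ........#..##...
step 2: ...........#....
step 3: ................
all cells are . at step 3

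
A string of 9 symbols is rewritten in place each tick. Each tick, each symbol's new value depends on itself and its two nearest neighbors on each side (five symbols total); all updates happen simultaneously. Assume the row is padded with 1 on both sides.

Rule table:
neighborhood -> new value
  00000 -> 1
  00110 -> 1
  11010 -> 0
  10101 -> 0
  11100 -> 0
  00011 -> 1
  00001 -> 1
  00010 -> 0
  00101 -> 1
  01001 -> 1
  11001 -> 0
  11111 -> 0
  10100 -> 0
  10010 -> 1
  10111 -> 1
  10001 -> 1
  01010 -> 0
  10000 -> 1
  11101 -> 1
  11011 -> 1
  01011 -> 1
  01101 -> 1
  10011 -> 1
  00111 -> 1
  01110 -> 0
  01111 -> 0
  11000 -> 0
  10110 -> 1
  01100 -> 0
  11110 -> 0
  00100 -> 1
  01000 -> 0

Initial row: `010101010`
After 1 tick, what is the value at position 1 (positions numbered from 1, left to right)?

000000001
position 1 holds 0

0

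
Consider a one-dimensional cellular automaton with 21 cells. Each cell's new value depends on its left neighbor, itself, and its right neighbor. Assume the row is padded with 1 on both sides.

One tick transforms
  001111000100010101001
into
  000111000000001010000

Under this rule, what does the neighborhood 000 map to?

0

At position 7 the neighborhood is 000; the next row has 0 there.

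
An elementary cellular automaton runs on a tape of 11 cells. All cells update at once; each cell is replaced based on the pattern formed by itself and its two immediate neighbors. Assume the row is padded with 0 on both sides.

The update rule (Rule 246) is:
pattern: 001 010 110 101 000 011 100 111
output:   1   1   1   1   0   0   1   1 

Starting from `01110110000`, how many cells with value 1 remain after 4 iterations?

8

iteration 1: 10111011000
iteration 2: 11011101100
iteration 3: 01101110110
iteration 4: 10110111011
count of 1: 8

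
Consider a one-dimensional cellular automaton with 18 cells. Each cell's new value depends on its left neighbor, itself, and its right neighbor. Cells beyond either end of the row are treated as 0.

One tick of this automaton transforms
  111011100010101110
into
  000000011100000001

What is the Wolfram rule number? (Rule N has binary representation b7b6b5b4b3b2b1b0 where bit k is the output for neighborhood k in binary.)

position 1: 111 → 0  (bit 7 = 0)
position 2: 110 → 0  (bit 6 = 0)
position 3: 101 → 0  (bit 5 = 0)
position 7: 100 → 1  (bit 4 = 1)
position 0: 011 → 0  (bit 3 = 0)
position 10: 010 → 0  (bit 2 = 0)
position 9: 001 → 1  (bit 1 = 1)
position 8: 000 → 1  (bit 0 = 1)
bits b7..b0 = 00010011 = 19

19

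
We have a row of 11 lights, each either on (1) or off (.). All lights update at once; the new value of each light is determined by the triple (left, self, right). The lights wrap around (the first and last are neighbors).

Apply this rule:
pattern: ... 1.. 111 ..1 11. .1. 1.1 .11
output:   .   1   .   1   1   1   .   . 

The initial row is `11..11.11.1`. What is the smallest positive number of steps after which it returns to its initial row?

17

.111.1..1..
1..1.11111.
1111.....1.
...11...11.
..1.11.1.11
111..1.1..1
..1111.111.
.1...1...11
.11.111.1.1
..1...1.1.1
1111.11.1.1
...1..1.1..
..11111.11.
.1....1..11
.11..1111.1
..111...1.1
11..11.11.1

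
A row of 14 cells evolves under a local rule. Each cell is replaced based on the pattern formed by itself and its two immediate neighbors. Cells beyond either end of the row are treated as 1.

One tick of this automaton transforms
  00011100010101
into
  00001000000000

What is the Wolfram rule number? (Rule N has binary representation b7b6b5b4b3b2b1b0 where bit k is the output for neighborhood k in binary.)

128

position 4: 111 → 1  (bit 7 = 1)
position 5: 110 → 0  (bit 6 = 0)
position 10: 101 → 0  (bit 5 = 0)
position 0: 100 → 0  (bit 4 = 0)
position 3: 011 → 0  (bit 3 = 0)
position 9: 010 → 0  (bit 2 = 0)
position 2: 001 → 0  (bit 1 = 0)
position 1: 000 → 0  (bit 0 = 0)
bits b7..b0 = 10000000 = 128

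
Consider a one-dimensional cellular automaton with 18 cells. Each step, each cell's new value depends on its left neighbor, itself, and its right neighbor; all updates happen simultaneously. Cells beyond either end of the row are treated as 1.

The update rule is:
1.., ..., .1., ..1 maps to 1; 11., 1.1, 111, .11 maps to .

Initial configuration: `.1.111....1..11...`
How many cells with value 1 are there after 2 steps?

7

.1....1111111..111
.11111.......11...
count of 1: 7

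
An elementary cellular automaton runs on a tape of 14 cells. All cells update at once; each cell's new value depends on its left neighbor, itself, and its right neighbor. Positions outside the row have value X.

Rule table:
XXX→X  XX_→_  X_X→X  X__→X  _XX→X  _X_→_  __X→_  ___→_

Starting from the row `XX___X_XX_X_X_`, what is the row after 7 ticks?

X_X___XX_X_X_X
_X_X__X_X_X_XX
X_X_X__X_X_XXX
_X_X_X__X_XXXX
X_X_X_X__XXXXX
_X_X_X_X_XXXXX
X_X_X_X_XXXXXX

X_X_X_X_XXXXXX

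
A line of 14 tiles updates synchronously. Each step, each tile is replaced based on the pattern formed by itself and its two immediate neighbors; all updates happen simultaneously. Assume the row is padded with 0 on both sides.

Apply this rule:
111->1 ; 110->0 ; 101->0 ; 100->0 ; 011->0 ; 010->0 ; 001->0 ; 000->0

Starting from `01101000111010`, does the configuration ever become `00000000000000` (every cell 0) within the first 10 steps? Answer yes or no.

00000000010000
00000000000000
all cells are 0 at step 2

yes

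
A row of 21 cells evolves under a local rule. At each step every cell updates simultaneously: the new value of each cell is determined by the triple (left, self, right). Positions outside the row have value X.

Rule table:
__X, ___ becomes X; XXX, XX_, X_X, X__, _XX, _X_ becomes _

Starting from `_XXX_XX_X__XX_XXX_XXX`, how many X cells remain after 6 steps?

18

__________X__________
_XXXXXXXXX__XXXXXXXXX
___________X_________
_XXXXXXXXXX__XXXXXXXX
____________X________
_XXXXXXXXXXX__XXXXXXX
count of X: 18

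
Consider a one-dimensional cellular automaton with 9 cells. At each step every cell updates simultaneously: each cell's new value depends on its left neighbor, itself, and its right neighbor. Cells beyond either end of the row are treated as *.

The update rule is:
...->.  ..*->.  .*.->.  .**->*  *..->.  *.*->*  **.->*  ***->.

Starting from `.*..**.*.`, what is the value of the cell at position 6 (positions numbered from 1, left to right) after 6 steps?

*

step 1: *...***.*
step 2: *...*.***
step 3: *....**..
step 4: *....**..  (fixed point — unchanged through step 6)
position 6 holds *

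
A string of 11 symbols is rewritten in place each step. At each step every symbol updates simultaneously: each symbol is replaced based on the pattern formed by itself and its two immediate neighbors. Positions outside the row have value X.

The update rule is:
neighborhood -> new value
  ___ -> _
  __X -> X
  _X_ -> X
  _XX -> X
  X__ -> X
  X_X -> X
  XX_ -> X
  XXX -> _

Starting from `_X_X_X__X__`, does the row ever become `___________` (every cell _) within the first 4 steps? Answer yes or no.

step 1: XXXXXXXXXXX
step 2: ___________
all cells are _ at step 2

yes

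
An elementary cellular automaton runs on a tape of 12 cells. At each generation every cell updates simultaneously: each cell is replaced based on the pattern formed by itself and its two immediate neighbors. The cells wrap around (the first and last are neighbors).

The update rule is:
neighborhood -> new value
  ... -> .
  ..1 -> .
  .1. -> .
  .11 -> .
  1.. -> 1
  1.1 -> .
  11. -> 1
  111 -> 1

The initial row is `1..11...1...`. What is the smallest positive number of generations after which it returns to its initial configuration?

12

generation 1: .1..11...1..
generation 2: ..1..11...1.
generation 3: ...1..11...1
generation 4: 1...1..11...
generation 5: .1...1..11..
generation 6: ..1...1..11.
generation 7: ...1...1..11
generation 8: 1...1...1..1
generation 9: 11...1...1..
generation 10: .11...1...1.
generation 11: ..11...1...1
generation 12: 1..11...1...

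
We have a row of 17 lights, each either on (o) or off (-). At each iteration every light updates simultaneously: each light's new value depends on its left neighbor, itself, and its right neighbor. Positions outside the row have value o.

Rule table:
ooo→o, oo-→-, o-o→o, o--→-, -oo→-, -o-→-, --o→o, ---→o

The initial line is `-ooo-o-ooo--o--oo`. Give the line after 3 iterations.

o-o-o-o-o--o--o-o
-o-o-o-o--o--o-o-
o-o-o-o--o--o-o-o

o-o-o-o--o--o-o-o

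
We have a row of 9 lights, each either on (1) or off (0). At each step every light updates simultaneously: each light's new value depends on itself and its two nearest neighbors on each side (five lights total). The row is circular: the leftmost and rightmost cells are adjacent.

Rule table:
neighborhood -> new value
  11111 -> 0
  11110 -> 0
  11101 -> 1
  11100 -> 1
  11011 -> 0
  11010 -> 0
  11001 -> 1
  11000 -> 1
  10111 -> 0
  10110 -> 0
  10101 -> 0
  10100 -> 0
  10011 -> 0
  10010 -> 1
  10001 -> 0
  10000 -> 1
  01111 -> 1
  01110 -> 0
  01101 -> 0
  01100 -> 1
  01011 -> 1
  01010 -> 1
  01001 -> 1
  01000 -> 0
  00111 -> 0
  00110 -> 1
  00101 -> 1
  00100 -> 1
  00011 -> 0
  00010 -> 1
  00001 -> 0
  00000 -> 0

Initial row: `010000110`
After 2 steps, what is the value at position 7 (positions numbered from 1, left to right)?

0

110100111
010010010
position 7 holds 0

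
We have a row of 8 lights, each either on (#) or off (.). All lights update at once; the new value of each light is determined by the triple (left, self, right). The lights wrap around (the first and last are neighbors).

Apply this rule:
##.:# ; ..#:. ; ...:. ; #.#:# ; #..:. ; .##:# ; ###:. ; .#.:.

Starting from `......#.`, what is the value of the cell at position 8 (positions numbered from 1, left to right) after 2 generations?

generation 1: ........
generation 2: ........
position 8 holds .

.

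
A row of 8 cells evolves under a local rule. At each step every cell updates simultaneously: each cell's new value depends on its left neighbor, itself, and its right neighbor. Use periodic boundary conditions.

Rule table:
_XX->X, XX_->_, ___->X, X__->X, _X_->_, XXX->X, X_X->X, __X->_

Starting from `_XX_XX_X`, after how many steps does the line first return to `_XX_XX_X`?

8

XX_XX_X_
X_XX_X_X
_XX_X_XX
XX_X_XX_
X_X_XX_X
_X_XX_XX
X_XX_XX_
_XX_XX_X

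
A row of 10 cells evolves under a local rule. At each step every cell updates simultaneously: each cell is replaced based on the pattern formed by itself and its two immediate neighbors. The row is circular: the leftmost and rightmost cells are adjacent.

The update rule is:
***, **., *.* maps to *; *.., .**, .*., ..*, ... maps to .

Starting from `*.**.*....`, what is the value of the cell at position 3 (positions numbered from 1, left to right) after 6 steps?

.

.*.**.....
..*.*.....
...*......
..........
..........  (fixed point — unchanged through step 6)
position 3 holds .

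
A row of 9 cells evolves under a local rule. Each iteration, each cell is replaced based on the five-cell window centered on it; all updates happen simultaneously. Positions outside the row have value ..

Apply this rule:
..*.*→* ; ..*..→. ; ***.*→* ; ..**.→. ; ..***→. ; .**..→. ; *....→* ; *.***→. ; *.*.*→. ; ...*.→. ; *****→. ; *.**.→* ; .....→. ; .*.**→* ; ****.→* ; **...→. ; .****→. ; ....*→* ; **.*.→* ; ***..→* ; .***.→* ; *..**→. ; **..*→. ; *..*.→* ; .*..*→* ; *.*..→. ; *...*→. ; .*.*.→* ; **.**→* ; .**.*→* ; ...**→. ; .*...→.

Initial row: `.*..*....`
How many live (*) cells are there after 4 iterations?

iteration 1: ..**..*..
iteration 2: *....*..*
iteration 3: ..**..**.
iteration 4: *........
count of *: 1

1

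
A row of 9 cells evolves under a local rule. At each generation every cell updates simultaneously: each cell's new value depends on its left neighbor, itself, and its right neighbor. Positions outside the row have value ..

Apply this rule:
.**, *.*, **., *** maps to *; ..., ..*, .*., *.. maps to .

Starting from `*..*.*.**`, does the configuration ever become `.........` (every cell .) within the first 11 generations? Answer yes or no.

....*.***
.....****
.....****  (fixed point — unchanged through generation 11)
generation 11 is .....****, still not uniform .

no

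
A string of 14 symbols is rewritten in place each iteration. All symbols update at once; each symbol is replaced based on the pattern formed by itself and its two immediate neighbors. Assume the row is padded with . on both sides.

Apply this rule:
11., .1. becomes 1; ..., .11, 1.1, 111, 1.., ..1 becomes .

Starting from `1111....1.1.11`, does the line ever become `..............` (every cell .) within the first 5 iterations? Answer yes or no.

...1....1.1..1
...1....1.1..1  (fixed point — unchanged through iteration 5)
iteration 5 is ...1....1.1..1, still not uniform .

no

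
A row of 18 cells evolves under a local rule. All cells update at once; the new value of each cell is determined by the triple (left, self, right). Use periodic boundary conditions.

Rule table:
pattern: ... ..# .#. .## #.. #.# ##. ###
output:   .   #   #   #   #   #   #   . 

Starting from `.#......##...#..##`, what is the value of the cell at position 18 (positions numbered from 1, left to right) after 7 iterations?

#

###....####.######
..##..##..###.....
.##########.##....
##........#####...
###......##...##.#
..##....####.#####
#####..##..###...#
position 18 holds #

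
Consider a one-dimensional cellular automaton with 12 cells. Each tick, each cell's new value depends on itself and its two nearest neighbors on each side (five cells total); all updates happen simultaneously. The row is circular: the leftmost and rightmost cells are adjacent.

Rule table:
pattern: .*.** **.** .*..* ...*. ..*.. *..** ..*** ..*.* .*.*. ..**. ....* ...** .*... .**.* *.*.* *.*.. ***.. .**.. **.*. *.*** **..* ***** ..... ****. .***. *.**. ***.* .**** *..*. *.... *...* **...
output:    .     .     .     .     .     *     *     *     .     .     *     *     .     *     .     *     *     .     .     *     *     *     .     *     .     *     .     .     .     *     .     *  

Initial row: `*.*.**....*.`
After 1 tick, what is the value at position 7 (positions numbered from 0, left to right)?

....*.***.*.
position 7 holds *

*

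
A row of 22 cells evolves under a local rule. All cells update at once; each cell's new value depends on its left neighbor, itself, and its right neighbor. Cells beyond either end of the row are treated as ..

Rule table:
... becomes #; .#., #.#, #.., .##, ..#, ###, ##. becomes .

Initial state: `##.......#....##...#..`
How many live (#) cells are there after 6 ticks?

...#####...##....#...#
##.......#....##...#..  (repeats tick 0; period 2)
tick 6: ##.......#....##...#..
count of #: 6

6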